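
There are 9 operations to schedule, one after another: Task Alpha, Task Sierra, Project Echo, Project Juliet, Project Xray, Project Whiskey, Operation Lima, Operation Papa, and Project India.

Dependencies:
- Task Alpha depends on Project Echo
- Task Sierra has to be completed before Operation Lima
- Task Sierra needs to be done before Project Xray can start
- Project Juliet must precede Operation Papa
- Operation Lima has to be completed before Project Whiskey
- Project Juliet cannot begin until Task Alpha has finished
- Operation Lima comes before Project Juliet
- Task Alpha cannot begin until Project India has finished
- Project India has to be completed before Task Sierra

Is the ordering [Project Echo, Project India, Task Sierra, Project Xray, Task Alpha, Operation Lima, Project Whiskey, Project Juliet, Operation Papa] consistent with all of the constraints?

Going through the constraints one by one, each required predecessor appears earlier in the sequence than its dependent — e.g. Project Echo (position 1) is before Task Alpha (position 5), as required.

Yes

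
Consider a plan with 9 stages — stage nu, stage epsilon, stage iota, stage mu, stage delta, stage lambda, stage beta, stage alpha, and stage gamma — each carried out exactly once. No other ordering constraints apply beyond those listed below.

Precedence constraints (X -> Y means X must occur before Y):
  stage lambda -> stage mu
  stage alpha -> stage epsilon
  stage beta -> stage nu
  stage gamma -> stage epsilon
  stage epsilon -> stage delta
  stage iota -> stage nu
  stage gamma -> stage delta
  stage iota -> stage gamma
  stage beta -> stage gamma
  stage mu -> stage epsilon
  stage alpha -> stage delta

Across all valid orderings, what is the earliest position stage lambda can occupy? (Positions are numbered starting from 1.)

No constraint forces any other stage before stage lambda, so it can be placed first.

1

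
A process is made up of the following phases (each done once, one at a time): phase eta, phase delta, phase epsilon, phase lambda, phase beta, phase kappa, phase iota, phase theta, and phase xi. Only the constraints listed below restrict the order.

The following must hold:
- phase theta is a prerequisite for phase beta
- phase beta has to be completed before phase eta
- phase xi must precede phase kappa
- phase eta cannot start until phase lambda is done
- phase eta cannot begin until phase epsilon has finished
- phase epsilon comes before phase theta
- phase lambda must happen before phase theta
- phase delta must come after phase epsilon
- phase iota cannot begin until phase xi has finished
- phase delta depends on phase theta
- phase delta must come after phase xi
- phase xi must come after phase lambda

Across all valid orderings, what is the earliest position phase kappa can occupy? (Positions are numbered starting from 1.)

3

Every phase that must precede phase kappa has to come before it. Tracing all chains that end at phase kappa, those phases are: phase lambda, phase xi — 2 in total.
With 2 mandatory predecessors, the earliest phase kappa can sit is position 2+1 = 3, and placing just those 2 first achieves it.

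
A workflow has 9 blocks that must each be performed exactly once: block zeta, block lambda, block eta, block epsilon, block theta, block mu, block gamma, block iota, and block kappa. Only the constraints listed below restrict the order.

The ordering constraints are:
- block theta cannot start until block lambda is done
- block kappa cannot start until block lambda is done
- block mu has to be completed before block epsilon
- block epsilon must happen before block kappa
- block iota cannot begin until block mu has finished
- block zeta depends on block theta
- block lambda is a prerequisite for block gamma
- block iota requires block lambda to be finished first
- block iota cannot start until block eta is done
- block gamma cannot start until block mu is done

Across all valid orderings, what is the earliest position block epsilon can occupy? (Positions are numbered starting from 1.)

2

The only block forced before block epsilon (directly or transitively) is block mu.
With 1 mandatory predecessor, the earliest block epsilon can sit is position 1+1 = 2, and placing just that one first achieves it.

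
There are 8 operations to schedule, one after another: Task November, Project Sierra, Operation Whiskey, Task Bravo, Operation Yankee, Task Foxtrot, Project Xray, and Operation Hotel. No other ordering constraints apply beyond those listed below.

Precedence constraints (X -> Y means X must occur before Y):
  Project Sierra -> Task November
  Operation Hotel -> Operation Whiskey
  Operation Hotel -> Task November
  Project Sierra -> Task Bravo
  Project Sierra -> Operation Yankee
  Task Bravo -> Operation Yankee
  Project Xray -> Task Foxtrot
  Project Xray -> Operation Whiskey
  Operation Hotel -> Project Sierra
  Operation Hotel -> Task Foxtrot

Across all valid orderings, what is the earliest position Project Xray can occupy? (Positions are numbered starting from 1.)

1

Nothing is required before Project Xray; it can be the very first operation.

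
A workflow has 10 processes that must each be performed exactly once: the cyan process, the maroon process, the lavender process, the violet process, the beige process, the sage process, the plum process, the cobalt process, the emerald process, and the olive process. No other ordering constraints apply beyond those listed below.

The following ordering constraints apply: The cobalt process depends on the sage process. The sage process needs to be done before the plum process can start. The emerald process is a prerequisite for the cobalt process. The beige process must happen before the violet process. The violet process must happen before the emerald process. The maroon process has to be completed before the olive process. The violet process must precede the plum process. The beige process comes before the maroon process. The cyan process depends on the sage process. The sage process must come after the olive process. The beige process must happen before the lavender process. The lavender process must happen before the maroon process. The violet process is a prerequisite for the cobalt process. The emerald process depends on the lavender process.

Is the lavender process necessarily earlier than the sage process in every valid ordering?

Chaining the stated constraints: the lavender process → the maroon process → the olive process → the sage process.
Hence the lavender process necessarily comes before the sage process.

Yes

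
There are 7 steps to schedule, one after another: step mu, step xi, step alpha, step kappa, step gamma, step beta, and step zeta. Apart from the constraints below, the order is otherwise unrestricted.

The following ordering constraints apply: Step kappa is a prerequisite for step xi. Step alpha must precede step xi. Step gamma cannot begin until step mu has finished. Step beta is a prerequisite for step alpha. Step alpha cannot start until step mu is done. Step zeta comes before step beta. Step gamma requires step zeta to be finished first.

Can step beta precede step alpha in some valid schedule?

Yes

Step beta is actually forced before step alpha by the constraints, so certainly some valid ordering has step beta first.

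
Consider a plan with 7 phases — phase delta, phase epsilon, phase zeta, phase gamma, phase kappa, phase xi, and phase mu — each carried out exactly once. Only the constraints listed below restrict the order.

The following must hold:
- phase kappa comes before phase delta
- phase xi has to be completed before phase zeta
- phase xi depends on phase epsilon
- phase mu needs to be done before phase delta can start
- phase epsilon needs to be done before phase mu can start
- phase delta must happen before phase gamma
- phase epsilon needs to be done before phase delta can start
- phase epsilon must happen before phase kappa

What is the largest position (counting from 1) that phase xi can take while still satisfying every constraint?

6

Following the constraints forward from phase xi, its only required successor is phase zeta.
So at least 1 phase follows phase xi, putting phase xi no later than position 6. That position is achievable by scheduling everything else first.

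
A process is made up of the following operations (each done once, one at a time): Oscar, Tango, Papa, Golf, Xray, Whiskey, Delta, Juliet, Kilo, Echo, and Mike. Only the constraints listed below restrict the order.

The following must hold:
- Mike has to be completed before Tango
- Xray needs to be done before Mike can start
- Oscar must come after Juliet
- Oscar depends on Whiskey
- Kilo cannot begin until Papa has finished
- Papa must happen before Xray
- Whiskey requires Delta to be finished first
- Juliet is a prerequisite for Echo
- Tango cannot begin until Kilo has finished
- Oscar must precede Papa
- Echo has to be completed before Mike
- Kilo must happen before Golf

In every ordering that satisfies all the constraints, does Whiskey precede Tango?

There is a constraint chain Whiskey → Oscar → Papa → Kilo → Tango.
So Whiskey must precede Tango in any valid ordering.

Yes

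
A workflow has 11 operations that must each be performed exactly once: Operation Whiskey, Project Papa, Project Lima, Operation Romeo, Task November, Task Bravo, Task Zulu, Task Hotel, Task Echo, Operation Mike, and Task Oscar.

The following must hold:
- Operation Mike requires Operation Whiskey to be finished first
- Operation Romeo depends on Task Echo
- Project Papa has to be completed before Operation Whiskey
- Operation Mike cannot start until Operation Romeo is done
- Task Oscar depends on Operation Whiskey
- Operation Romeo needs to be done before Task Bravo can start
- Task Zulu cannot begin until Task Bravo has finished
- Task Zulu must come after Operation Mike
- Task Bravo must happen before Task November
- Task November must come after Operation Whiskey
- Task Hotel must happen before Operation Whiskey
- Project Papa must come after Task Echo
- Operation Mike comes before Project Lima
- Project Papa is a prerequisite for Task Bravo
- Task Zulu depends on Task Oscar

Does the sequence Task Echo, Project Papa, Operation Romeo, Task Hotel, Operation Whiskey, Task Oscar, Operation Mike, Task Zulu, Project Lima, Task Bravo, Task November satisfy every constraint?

No

In the proposed order, Task Zulu appears before Task Bravo.
But one of the constraints requires Task Bravo before Task Zulu, so this ordering violates it.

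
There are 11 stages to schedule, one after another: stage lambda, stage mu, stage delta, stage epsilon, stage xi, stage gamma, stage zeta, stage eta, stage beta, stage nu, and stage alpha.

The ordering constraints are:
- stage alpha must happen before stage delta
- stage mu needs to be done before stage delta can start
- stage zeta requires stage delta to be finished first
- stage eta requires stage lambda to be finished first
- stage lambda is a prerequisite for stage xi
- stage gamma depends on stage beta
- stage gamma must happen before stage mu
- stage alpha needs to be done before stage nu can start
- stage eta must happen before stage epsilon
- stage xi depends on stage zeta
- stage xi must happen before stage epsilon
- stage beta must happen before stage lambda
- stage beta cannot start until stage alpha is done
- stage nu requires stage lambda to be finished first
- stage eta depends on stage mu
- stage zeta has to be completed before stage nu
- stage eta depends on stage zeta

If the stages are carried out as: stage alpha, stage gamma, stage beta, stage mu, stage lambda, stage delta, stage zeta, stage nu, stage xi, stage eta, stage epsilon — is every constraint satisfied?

The sequence places stage gamma ahead of stage beta.
But one of the constraints requires stage beta before stage gamma, so this ordering violates it.

No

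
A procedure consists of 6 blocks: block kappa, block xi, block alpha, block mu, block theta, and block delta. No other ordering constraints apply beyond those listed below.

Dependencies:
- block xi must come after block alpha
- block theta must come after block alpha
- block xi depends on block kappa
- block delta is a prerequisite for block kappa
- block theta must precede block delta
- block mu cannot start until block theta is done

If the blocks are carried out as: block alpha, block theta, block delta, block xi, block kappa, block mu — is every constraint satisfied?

No

The sequence places block xi ahead of block kappa.
That contradicts the constraint that block kappa must precede block xi.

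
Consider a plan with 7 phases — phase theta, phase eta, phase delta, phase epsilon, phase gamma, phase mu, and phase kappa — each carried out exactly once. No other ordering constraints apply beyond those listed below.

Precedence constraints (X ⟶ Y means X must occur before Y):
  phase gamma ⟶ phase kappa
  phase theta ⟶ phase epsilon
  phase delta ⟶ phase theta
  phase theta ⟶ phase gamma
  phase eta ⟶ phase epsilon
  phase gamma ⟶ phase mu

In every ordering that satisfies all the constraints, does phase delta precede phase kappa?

There is a constraint chain phase delta → phase theta → phase gamma → phase kappa.
Hence phase delta necessarily comes before phase kappa.

Yes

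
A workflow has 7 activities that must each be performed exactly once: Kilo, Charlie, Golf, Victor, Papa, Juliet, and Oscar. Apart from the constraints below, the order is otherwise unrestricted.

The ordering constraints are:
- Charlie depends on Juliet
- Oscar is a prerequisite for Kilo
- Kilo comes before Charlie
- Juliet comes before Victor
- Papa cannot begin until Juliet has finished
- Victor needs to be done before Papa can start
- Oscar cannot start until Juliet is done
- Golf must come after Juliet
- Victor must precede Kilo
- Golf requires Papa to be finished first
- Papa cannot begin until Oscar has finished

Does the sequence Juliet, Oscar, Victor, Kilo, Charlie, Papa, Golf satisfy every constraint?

Checking each listed constraint against this order: for instance, Juliet is in position 1 and Golf in position 7, so that constraint holds — and the remaining constraints check out the same way.

Yes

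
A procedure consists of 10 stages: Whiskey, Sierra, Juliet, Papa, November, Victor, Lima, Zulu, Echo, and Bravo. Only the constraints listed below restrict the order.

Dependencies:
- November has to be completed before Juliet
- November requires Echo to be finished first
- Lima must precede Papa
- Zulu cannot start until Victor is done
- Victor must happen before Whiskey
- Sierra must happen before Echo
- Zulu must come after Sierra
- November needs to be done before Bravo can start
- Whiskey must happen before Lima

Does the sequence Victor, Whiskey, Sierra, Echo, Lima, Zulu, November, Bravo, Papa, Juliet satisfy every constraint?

Yes

Checking each listed constraint against this order: for instance, Victor is in position 1 and Zulu in position 6, so that constraint holds — and the remaining constraints check out the same way.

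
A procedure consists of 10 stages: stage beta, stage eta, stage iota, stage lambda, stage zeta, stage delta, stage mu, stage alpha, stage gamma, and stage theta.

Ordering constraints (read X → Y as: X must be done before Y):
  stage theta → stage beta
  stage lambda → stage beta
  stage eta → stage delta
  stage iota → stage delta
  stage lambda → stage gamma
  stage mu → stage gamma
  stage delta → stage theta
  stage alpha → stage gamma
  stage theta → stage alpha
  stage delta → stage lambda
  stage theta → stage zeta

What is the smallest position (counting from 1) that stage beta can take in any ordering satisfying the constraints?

6

The stages that are forced before stage beta, directly or transitively, are stage eta, stage iota, stage lambda, stage delta, stage theta. That's 5 stages.
So at minimum 5 stages come before stage beta, putting stage beta no earlier than position 6. That position is achievable by scheduling exactly those predecessors first.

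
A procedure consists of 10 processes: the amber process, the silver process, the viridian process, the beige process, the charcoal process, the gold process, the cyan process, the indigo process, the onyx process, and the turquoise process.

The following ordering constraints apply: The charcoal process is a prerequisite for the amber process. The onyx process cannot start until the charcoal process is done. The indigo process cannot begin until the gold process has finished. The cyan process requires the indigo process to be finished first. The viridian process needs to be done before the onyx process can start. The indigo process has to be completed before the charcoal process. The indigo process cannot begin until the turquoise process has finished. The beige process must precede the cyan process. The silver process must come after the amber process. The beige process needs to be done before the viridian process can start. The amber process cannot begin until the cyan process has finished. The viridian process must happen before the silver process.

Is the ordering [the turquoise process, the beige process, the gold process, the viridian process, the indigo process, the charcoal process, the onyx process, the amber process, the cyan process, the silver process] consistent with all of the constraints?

Here the cyan process comes after the amber process.
That contradicts the constraint that the cyan process must precede the amber process.

No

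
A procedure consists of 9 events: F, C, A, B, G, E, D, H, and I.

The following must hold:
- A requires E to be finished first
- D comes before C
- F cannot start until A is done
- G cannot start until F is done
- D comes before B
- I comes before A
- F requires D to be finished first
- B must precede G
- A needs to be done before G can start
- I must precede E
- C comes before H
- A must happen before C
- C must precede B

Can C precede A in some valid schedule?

No

Following A → C, A must precede C in every valid ordering.
Hence C can never be scheduled before A.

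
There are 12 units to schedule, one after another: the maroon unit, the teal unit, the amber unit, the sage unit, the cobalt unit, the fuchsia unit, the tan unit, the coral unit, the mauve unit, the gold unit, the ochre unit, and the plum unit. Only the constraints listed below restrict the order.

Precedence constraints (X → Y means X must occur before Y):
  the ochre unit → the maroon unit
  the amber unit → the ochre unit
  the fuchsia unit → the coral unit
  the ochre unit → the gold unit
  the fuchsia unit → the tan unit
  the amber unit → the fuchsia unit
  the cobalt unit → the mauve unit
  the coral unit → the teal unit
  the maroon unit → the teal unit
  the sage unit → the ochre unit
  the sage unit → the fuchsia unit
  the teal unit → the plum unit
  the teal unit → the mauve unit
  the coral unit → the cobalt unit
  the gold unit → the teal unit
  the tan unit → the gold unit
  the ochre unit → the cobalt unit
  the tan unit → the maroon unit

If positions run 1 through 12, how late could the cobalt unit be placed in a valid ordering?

Following the constraints forward from the cobalt unit, its only required successor is the mauve unit.
So at least 1 unit follows the cobalt unit, putting the cobalt unit no later than position 11. That position is achievable by scheduling everything else first.

11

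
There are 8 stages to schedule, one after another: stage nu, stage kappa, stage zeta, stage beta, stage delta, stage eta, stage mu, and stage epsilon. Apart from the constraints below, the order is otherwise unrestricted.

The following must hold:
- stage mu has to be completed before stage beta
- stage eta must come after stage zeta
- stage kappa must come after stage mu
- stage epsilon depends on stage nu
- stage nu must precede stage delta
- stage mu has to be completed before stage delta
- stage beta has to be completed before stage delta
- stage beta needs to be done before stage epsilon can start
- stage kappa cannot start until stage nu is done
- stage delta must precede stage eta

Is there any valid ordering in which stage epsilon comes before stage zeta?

Yes

The constraints leave stage epsilon and stage zeta unordered relative to each other; nothing requires stage zeta earlier.
That means at least one valid schedule has stage epsilon before stage zeta.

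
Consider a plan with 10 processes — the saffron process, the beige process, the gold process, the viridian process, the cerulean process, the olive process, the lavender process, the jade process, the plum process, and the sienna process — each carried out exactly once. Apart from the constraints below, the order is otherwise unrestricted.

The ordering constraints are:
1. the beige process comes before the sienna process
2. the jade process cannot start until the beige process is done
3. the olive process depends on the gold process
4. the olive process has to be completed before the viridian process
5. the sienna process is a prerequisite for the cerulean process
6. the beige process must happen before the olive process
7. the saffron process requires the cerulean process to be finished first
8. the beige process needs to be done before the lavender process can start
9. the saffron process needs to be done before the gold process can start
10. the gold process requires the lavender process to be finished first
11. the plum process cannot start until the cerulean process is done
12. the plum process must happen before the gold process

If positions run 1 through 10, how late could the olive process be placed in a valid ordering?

The only process forced after the olive process (directly or by a chain) is the viridian process.
So at least 1 process follows the olive process, putting the olive process no later than position 9. That position is achievable by scheduling everything else first.

9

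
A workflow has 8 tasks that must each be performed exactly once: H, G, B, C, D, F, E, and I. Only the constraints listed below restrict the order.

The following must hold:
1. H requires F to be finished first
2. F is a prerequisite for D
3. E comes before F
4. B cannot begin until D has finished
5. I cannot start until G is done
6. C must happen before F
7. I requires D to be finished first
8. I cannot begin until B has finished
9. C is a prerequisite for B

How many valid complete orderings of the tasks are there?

54

The tasks with no prerequisites are G, C, E; any of them can be placed first.
Systematically extending each partial ordering one task at a time and counting, there are 54 complete orderings.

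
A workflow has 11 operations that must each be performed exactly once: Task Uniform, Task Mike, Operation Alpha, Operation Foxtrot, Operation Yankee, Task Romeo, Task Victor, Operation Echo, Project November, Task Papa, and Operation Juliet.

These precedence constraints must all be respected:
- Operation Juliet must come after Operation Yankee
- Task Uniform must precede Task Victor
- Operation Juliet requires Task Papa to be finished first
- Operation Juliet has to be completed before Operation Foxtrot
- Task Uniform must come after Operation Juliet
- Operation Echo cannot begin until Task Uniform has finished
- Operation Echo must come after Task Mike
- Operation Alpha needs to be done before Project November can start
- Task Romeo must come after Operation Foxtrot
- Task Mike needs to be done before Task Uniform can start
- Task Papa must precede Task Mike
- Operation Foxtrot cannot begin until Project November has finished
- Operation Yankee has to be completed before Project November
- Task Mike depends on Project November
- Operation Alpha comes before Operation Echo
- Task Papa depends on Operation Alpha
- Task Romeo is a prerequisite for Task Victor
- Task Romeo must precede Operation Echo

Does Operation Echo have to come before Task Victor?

No

No chain of constraints connects Operation Echo to Task Victor in either direction.
A valid ordering placing Task Victor before Operation Echo exists, so the answer is no.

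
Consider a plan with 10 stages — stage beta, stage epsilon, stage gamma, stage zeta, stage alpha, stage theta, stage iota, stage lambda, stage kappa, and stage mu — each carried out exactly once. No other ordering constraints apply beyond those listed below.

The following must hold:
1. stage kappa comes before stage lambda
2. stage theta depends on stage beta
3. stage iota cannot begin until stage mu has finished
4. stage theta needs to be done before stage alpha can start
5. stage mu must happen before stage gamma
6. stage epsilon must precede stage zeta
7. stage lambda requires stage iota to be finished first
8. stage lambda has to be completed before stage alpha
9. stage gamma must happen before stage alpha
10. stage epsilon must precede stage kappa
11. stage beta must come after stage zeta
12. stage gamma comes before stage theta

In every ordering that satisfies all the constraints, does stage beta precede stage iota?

Nothing in the constraints links stage beta and stage iota; they are unordered relative to each other.
A valid ordering placing stage iota before stage beta exists, so the answer is no.

No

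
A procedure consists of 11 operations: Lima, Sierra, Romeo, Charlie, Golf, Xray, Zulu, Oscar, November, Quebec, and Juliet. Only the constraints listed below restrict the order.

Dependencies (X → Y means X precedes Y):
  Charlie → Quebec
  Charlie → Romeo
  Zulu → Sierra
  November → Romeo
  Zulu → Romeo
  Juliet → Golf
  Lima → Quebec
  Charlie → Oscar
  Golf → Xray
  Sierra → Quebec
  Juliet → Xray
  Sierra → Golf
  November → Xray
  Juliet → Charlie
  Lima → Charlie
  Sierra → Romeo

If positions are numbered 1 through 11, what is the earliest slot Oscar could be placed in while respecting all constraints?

4

The operations that are forced before Oscar, directly or transitively, are Lima, Charlie, Juliet. That's 3 operations.
With 3 mandatory predecessors, the earliest Oscar can sit is position 3+1 = 4, and placing just those 3 first achieves it.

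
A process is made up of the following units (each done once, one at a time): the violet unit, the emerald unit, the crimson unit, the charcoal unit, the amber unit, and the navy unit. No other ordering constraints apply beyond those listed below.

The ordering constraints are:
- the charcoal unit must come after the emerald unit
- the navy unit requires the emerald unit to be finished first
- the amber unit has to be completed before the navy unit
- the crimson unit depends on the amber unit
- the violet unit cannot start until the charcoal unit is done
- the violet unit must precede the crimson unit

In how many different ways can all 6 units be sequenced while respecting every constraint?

13

2 units have no prerequisites (the emerald unit, the amber unit), so any of them could come first.
Counting all ways to extend the partial order to a total order gives 13.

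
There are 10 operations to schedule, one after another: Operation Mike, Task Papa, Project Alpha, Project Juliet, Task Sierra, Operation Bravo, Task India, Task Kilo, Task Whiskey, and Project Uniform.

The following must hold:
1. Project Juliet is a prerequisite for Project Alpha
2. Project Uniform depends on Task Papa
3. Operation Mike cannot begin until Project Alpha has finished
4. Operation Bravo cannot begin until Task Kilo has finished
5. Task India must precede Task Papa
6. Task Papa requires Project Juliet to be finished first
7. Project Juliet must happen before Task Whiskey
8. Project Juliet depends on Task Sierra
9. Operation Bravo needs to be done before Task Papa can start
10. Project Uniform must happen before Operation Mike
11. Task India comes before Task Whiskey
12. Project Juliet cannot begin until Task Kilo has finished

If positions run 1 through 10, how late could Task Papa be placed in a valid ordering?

8

Every operation that must follow Task Papa has to come after it. Tracing all chains starting from Task Papa, those operations are: Operation Mike, Project Uniform — 2 in total.
So at least 2 operations follow Task Papa, putting Task Papa no later than position 8. That position is achievable by scheduling everything else first.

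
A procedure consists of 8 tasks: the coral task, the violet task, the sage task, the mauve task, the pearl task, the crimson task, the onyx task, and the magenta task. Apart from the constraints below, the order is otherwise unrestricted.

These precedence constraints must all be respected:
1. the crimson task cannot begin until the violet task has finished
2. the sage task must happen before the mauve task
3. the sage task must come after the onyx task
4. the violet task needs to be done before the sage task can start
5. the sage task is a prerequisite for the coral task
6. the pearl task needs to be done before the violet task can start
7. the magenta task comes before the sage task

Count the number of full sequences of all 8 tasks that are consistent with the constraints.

112

The tasks with no prerequisites are the pearl task, the onyx task, the magenta task; any of them can be placed first.
Enumerating by repeatedly choosing an available task (one whose prerequisites are all placed) gives 112 distinct complete orderings.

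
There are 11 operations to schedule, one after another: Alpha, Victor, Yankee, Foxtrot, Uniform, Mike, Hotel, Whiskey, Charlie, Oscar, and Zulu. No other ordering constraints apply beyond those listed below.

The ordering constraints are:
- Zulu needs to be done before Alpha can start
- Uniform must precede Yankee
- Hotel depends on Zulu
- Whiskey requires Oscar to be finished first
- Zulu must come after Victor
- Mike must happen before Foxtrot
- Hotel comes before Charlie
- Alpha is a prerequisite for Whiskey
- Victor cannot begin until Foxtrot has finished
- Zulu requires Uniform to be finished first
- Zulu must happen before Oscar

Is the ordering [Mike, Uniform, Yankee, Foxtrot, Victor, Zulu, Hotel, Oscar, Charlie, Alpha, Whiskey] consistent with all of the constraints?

Every stated constraint is respected: Zulu sits at position 6, ahead of Alpha at position 10, and each of the other listed pairs likewise has the predecessor earlier in the sequence.

Yes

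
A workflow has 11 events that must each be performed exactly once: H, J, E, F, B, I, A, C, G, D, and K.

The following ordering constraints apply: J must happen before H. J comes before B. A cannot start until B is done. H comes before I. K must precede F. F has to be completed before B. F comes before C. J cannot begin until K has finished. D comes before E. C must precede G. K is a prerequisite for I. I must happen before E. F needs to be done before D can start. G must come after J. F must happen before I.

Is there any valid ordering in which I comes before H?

No

There is a dependency chain H → I, so I always comes after H.
Hence I can never be scheduled before H.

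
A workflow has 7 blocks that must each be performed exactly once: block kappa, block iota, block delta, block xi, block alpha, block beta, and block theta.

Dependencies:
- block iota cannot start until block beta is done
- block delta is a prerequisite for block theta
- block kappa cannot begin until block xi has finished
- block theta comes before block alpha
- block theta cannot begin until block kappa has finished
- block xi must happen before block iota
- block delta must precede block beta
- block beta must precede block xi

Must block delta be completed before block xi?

Yes

Following the dependencies: block delta → block beta → block xi.
So block delta must precede block xi in any valid ordering.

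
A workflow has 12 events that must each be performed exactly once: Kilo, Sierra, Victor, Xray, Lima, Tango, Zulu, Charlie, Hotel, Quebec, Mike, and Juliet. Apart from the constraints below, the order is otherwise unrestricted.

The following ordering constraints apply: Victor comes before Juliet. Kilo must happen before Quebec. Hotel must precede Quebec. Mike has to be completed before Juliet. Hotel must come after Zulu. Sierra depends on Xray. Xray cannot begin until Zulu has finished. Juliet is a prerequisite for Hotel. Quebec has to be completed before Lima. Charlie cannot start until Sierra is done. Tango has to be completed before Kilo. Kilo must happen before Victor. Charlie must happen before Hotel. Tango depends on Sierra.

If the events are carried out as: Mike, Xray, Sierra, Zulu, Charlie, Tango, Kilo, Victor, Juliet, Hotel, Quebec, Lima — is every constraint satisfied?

Here Zulu comes after Xray.
But one of the constraints requires Zulu before Xray, so this ordering violates it.

No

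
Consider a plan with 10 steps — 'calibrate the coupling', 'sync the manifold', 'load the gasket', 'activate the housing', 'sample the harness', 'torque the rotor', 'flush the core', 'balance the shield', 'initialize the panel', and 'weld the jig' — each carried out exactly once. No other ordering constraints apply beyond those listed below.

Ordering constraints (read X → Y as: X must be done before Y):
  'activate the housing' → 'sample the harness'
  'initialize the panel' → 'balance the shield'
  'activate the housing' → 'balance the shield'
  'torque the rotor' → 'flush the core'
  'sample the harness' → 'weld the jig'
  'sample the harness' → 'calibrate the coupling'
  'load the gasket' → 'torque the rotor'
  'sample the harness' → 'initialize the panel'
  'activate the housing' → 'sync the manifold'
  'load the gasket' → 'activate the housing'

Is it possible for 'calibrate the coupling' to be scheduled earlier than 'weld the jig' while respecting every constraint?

The constraints leave 'calibrate the coupling' and 'weld the jig' unordered relative to each other; nothing requires 'weld the jig' earlier.
That means at least one valid schedule has 'calibrate the coupling' before 'weld the jig'.

Yes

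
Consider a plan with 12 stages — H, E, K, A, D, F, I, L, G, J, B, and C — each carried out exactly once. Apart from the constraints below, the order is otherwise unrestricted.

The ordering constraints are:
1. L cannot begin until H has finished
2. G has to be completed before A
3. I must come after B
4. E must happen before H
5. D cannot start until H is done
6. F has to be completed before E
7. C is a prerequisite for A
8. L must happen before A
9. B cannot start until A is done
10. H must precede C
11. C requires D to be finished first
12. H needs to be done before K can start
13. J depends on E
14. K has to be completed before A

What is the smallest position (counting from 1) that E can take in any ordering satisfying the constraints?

Working backwards through the constraints from E, its only required predecessor is F.
So at minimum 1 stage comes before E, putting E no earlier than position 2. That position is achievable by scheduling exactly that predecessor first.

2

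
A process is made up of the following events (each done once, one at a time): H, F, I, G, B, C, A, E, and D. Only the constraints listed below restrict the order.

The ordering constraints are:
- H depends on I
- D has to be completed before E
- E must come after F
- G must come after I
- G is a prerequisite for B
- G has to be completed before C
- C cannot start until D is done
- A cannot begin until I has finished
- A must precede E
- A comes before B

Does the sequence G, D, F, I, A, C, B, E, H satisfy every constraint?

Here I comes after G.
That contradicts the constraint that I must precede G.

No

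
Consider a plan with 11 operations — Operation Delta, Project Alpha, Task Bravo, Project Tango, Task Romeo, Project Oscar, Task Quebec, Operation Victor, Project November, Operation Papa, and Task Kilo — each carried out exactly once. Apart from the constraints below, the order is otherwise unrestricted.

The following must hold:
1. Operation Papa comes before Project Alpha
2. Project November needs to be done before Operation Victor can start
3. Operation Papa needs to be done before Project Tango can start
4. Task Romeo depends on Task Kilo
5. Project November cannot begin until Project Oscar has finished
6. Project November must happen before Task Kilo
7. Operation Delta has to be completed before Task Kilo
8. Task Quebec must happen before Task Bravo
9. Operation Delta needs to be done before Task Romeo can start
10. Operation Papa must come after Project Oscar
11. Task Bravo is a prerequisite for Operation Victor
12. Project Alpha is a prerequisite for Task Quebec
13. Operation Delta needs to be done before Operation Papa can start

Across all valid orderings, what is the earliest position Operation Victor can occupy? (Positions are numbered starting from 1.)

8

Working backwards through the constraints from Operation Victor, its full set of required predecessors is Operation Delta, Project Alpha, Task Bravo, Project Oscar, Task Quebec, Project November, Operation Papa — 7 of them.
So at minimum 7 operations come before Operation Victor, putting Operation Victor no earlier than position 8. That position is achievable by scheduling exactly those predecessors first.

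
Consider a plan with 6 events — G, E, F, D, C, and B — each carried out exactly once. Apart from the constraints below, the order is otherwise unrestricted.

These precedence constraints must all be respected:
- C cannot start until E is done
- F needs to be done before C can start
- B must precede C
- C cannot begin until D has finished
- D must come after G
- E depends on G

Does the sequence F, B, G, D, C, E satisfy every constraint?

In the proposed order, C appears before E.
Since E is required before C, the ordering is invalid.

No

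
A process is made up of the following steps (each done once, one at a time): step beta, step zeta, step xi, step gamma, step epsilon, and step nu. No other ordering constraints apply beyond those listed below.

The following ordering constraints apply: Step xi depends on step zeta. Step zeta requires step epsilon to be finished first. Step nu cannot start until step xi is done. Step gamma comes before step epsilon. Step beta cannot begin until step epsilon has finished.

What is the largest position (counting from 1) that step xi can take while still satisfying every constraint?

The only step forced after step xi (directly or by a chain) is step nu.
So at least 1 step follows step xi, putting step xi no later than position 5. That position is achievable by scheduling everything else first.

5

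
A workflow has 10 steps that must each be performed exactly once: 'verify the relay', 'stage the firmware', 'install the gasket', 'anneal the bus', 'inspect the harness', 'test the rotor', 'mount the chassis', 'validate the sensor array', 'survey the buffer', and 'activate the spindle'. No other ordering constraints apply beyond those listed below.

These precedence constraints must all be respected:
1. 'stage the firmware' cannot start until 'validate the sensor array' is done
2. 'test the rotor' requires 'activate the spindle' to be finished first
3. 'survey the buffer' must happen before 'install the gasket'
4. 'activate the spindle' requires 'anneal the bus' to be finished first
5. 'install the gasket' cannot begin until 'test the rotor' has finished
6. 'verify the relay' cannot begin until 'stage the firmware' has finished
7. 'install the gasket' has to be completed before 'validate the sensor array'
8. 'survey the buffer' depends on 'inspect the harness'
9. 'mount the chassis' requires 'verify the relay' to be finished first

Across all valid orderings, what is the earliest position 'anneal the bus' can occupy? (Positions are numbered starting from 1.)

1

Nothing is required before 'anneal the bus'; it can be the very first step.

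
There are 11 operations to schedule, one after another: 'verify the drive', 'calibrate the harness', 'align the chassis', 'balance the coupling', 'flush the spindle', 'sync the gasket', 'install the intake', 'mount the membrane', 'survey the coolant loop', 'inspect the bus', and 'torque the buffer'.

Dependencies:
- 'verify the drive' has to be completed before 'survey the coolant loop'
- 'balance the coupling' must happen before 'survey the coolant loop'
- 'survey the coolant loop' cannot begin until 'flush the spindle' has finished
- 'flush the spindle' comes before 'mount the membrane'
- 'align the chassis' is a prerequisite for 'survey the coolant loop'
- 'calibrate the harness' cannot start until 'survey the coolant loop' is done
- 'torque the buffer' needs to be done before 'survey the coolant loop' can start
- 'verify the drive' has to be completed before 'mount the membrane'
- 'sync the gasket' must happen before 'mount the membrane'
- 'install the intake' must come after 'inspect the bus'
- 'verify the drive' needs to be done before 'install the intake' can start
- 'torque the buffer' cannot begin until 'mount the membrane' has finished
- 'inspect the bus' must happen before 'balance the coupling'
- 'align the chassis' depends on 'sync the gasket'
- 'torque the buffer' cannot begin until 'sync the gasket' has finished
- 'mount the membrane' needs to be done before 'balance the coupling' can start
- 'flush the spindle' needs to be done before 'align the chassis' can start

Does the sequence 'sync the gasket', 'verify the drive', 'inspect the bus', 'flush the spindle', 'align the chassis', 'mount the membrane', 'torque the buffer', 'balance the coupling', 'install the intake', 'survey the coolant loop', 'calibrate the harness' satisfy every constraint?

Yes

Checking each listed constraint against this order: for instance, 'verify the drive' is in position 2 and 'survey the coolant loop' in position 10, so that constraint holds — and the remaining constraints check out the same way.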